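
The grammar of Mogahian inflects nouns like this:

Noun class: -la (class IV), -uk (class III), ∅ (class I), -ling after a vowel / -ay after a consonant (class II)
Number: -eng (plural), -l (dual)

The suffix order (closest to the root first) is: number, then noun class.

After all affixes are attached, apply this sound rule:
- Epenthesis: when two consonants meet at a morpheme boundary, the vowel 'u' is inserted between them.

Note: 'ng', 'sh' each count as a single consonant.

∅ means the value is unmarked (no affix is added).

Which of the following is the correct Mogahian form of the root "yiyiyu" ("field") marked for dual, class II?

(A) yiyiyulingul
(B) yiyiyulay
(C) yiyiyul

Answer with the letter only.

Attach number dual -l → yiyiyul.
Attach noun class class II -ay (after consonant 'l') → yiyiyulay.
Epenthesis: no change.
So the correct form is yiyiyulay, option (B).
(C) yiyiyul is wrong: it uses class I instead of class II for noun class.
(A) yiyiyulingul is wrong: it has the affixes in the wrong order.

B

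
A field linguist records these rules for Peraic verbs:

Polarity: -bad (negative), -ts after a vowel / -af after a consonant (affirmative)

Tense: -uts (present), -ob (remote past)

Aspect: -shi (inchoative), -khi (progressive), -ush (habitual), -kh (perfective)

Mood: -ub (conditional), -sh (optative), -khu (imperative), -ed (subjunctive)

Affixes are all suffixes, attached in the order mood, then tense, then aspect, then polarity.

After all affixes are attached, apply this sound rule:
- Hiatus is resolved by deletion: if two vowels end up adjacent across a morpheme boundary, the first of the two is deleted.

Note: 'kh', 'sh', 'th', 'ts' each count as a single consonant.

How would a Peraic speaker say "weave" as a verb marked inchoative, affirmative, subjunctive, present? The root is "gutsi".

Attach mood subjunctive -ed → gutsied.
Attach tense present -uts → gutsieduts.
Attach aspect inchoative -shi → gutsiedutsshi.
Attach polarity affirmative -ts (after vowel 'i') → gutsiedutsshits.
Apply vowel deletion: gutsiedutsshits → gutsedutsshits.

gutsedutsshits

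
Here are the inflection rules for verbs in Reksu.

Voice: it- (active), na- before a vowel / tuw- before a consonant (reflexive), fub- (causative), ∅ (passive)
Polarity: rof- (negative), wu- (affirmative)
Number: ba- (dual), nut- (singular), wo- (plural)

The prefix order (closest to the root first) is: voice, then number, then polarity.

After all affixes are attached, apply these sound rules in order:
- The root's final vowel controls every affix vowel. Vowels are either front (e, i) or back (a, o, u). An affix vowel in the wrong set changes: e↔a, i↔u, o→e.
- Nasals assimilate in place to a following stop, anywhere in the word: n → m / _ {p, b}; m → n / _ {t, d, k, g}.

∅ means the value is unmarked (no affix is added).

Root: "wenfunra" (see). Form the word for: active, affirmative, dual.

Attach voice active it- → itwenfunra.
Attach number dual ba- → baitwenfunra.
Attach polarity affirmative wu- → wubaitwenfunra.
Apply vowel harmony: wubaitwenfunra → wubautwenfunra.
Nasal assimilation: no change.

wubautwenfunra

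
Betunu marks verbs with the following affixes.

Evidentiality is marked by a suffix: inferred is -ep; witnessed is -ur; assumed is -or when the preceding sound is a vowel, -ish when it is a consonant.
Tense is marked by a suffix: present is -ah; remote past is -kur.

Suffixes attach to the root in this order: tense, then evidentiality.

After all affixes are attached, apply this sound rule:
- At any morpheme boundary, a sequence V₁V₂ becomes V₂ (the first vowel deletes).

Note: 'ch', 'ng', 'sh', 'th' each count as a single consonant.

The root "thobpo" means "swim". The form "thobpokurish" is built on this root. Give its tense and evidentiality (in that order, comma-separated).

remote past, assumed

Segment: thobpo-kur-ish.
tense: -kur → remote past.
evidentiality: -or/ish → assumed.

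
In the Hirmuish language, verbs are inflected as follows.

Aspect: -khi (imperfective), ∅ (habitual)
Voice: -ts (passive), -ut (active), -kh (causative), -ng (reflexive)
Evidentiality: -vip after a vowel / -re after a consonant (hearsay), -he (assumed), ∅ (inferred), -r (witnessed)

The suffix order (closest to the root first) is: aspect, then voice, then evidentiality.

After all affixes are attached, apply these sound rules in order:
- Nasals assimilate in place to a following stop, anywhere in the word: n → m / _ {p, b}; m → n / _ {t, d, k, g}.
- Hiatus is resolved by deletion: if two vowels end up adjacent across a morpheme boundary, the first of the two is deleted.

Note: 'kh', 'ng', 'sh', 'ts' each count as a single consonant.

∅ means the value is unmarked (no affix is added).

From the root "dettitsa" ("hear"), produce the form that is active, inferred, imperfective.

Attach aspect imperfective -khi → dettitsakhi.
Attach voice active -ut → dettitsakhiut.
evidentiality = inferred: zero marking, form stays dettitsakhiut.
Nasal assimilation: no change.
Apply vowel deletion: dettitsakhiut → dettitsakhut.

dettitsakhut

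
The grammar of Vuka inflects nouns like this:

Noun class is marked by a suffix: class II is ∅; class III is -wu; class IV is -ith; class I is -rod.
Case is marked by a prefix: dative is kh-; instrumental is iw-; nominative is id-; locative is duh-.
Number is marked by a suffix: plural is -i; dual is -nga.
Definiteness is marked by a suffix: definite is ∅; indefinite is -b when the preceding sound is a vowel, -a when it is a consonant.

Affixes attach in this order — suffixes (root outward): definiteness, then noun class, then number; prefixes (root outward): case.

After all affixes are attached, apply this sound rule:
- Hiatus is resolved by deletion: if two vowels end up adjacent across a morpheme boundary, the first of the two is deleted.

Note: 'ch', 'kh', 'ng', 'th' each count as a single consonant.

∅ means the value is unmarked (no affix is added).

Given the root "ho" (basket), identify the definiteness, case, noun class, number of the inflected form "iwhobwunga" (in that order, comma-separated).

indefinite, instrumental, class III, dual

Segment: iw-ho-b-wu-nga.
definiteness: -b/a → indefinite.
case: iw- → instrumental.
noun class: -wu → class III.
number: -nga → dual.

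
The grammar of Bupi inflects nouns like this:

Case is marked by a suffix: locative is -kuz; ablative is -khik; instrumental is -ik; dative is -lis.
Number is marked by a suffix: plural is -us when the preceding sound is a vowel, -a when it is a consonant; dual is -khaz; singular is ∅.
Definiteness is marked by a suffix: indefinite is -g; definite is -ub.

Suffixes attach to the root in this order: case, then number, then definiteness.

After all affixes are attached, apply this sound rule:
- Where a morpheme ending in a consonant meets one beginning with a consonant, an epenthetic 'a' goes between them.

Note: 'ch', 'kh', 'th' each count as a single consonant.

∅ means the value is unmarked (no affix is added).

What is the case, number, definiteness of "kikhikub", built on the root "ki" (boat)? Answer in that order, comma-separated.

Segment: ki-khik-ub.
case: -khik → ablative.
number: ∅ → singular.
definiteness: -ub → definite.

ablative, singular, definite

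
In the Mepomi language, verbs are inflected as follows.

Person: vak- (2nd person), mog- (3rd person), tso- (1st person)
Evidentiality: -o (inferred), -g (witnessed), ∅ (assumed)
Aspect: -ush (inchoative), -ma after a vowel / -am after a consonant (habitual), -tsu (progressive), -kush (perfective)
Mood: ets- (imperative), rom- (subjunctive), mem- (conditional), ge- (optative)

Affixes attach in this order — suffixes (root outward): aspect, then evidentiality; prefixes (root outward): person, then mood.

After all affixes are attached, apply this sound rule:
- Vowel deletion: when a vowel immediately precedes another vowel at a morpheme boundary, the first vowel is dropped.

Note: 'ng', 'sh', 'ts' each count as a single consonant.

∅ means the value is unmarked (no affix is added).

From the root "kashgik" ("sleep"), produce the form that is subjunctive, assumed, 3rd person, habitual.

rommogkashgikam

Attach person 3rd person mog- → mogkashgik.
Attach mood subjunctive rom- → rommogkashgik.
Attach aspect habitual -am (after consonant 'k') → rommogkashgikam.
evidentiality = assumed: zero marking, form stays rommogkashgikam.
Vowel deletion: no change.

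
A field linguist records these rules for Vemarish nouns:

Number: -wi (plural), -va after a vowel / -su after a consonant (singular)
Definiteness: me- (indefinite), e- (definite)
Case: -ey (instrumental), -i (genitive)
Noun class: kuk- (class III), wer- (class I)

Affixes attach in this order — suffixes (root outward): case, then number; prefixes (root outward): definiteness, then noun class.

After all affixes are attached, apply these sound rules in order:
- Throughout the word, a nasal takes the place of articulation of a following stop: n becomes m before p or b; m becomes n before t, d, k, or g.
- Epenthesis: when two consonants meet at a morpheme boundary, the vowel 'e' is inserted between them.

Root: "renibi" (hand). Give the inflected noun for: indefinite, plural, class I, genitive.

Attach definiteness indefinite me- → merenibi.
Attach noun class class I wer- → wermerenibi.
Attach case genitive -i → wermerenibii.
Attach number plural -wi → wermerenibiiwi.
Nasal assimilation: no change.
Apply epenthesis: wermerenibiiwi → weremerenibiiwi.

weremerenibiiwi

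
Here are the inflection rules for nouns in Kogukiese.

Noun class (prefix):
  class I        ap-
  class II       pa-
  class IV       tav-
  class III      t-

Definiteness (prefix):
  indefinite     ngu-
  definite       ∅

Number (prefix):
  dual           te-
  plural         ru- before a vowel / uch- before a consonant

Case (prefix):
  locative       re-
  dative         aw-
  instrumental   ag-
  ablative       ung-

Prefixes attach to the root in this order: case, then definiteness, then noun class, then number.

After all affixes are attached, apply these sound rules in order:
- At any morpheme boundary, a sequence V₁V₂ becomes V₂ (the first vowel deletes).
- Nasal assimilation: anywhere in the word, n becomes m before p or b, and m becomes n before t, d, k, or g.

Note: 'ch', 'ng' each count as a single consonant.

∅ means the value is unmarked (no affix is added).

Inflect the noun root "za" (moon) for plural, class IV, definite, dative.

uchtavawza

Attach case dative aw- → awza.
definiteness = definite: zero marking, form stays awza.
Attach noun class class IV tav- → tavawza.
Attach number plural uch- (before consonant 't') → uchtavawza.
Vowel deletion: no change.
Nasal assimilation: no change.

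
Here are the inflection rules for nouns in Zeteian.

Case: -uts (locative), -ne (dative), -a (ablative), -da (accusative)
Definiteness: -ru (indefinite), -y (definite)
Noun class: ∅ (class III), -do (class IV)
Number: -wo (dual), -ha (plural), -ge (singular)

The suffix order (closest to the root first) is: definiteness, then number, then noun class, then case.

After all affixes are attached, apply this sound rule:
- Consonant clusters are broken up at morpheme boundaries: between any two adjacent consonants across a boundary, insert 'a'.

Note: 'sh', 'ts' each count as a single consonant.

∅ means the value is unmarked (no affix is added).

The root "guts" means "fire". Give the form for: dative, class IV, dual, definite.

Attach definiteness definite -y → gutsy.
Attach number dual -wo → gutsywo.
Attach noun class class IV -do → gutsywodo.
Attach case dative -ne → gutsywodone.
Apply epenthesis: gutsywodone → gutsayawodone.

gutsayawodone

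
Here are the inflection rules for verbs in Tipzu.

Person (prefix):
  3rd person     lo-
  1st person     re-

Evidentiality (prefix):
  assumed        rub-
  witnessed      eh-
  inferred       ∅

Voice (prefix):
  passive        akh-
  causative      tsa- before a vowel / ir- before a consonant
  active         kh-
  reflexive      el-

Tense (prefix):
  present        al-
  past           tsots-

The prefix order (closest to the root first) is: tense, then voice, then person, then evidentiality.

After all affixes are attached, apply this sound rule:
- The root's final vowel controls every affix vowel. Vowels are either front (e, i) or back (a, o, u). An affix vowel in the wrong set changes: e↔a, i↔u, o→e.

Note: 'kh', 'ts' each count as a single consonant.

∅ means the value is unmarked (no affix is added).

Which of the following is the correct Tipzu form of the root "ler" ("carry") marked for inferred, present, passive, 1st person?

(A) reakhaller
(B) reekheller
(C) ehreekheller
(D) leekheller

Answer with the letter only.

B

Attach tense present al- → aller.
Attach voice passive akh- → akhaller.
Attach person 1st person re- → reakhaller.
evidentiality = inferred: zero marking, form stays reakhaller.
Apply vowel harmony: reakhaller → reekheller.
So the correct form is reekheller, option (B).
(A) reakhaller is wrong: it fails to apply the sound rule(s).
(D) leekheller is wrong: it uses 3rd person instead of 1st person for person.
(C) ehreekheller is wrong: it uses witnessed instead of inferred for evidentiality.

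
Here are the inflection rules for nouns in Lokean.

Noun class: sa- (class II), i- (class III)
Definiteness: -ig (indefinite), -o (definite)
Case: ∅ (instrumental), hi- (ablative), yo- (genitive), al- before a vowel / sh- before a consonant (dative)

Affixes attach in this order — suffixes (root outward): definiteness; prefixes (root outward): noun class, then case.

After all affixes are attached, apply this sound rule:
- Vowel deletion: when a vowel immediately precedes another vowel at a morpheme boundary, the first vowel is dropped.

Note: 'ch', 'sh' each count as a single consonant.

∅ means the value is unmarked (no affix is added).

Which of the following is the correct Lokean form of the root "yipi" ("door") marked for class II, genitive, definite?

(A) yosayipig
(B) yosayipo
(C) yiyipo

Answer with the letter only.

Attach noun class class II sa- → sayipi.
Attach case genitive yo- → yosayipi.
Attach definiteness definite -o → yosayipio.
Apply vowel deletion: yosayipio → yosayipo.
So the correct form is yosayipo, option (B).
(C) yiyipo is wrong: it uses class III instead of class II for noun class.
(A) yosayipig is wrong: it uses indefinite instead of definite for definiteness.

B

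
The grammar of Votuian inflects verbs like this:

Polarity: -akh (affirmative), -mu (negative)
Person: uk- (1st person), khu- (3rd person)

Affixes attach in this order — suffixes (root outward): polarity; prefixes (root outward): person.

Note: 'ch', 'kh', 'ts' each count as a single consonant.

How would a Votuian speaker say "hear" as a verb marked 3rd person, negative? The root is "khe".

khukhemu

Attach polarity negative -mu → khemu.
Attach person 3rd person khu- → khukhemu.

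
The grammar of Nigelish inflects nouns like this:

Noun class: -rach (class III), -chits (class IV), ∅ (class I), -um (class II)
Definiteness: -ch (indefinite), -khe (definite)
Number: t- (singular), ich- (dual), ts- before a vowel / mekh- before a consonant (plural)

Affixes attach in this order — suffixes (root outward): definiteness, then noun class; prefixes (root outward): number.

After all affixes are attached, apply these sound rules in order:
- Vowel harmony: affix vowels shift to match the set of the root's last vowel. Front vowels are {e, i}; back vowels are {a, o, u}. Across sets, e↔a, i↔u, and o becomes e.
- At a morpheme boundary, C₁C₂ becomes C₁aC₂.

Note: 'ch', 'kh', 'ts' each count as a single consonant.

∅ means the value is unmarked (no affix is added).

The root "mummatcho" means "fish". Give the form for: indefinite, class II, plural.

Attach definiteness indefinite -ch → mummatchoch.
Attach noun class class II -um → mummatchochum.
Attach number plural mekh- (before consonant 'm') → mekhmummatchochum.
Apply vowel harmony: mekhmummatchochum → makhmummatchochum.
Apply epenthesis: makhmummatchochum → makhamummatchochum.

makhamummatchochum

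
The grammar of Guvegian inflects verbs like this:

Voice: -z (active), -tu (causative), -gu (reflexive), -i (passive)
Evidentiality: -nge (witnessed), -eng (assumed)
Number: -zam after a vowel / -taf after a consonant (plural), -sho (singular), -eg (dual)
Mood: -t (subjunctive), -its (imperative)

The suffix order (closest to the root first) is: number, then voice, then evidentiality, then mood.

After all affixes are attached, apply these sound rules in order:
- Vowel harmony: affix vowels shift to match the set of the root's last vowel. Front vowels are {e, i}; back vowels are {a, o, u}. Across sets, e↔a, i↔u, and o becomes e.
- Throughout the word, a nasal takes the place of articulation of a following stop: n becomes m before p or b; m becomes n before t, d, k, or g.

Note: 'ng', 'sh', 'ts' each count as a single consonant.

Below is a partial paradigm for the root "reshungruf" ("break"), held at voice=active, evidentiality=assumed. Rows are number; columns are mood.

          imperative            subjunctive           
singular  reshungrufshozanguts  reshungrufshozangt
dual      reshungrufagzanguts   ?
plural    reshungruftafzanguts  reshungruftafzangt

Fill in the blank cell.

Attach number dual -eg → reshungrufeg.
Attach voice active -z → reshungrufegz.
Attach evidentiality assumed -eng → reshungrufegzeng.
Attach mood subjunctive -t → reshungrufegzengt.
Apply vowel harmony: reshungrufegzengt → reshungrufagzangt.
Nasal assimilation: no change.

reshungrufagzangt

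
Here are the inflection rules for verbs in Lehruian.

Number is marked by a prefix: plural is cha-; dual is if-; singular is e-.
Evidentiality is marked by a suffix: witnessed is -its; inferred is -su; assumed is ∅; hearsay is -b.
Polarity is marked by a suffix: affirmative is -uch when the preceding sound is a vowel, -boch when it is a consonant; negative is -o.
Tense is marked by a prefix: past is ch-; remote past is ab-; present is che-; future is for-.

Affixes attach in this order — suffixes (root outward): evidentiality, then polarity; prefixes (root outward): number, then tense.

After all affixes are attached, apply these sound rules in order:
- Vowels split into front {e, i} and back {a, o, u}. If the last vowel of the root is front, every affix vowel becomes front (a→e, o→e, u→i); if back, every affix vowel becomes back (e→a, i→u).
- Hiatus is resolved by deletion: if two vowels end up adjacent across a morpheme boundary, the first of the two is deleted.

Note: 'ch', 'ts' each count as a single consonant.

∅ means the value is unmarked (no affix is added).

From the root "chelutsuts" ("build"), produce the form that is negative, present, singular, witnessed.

Attach evidentiality witnessed -its → chelutsutsits.
Attach number singular e- → echelutsutsits.
Attach polarity negative -o → echelutsutsitso.
Attach tense present che- → cheechelutsutsitso.
Apply vowel harmony: cheechelutsutsitso → chaachelutsutsutso.
Apply vowel deletion: chaachelutsutsutso → chachelutsutsutso.

chachelutsutsutso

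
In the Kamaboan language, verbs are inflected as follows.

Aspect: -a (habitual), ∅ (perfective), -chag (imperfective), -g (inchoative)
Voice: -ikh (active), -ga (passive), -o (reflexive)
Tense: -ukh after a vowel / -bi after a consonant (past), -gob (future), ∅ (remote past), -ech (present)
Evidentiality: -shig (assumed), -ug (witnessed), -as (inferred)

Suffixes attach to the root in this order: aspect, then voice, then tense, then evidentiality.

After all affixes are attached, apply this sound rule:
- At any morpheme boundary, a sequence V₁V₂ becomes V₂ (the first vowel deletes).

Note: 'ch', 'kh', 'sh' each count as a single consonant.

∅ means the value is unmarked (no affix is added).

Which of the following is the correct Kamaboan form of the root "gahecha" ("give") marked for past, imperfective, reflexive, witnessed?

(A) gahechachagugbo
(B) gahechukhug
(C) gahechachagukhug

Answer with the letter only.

C

Attach aspect imperfective -chag → gahechachag.
Attach voice reflexive -o → gahechachago.
Attach tense past -ukh (after vowel 'o') → gahechachagoukh.
Attach evidentiality witnessed -ug → gahechachagoukhug.
Apply vowel deletion: gahechachagoukhug → gahechachagukhug.
So the correct form is gahechachagukhug, option (C).
(B) gahechukhug is wrong: it uses perfective instead of imperfective for aspect.
(A) gahechachagugbo is wrong: it has the affixes in the wrong order.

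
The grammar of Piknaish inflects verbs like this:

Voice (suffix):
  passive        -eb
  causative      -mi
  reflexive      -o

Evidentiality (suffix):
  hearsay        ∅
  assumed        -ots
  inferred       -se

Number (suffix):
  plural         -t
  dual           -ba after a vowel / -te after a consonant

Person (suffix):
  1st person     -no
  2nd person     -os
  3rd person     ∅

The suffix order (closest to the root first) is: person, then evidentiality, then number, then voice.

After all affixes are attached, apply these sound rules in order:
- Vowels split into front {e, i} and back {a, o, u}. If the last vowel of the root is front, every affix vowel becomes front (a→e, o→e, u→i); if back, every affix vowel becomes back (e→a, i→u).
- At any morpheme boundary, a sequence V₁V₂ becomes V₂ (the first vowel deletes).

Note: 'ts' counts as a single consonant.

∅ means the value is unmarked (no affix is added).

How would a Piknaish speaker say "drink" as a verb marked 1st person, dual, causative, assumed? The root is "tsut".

tsutnotstamu

Attach person 1st person -no → tsutno.
Attach evidentiality assumed -ots → tsutnoots.
Attach number dual -te (after consonant 'ts') → tsutnootste.
Attach voice causative -mi → tsutnootstemi.
Apply vowel harmony: tsutnootstemi → tsutnootstamu.
Apply vowel deletion: tsutnootstamu → tsutnotstamu.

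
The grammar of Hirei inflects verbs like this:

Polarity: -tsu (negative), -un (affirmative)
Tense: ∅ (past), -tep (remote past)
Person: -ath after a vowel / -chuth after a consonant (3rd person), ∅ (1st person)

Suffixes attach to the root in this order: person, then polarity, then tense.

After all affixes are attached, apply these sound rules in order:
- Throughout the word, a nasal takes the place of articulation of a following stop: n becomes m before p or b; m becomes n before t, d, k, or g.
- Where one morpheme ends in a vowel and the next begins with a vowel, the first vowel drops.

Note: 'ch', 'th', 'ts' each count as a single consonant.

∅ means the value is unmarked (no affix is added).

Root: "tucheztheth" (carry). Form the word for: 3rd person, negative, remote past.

Attach person 3rd person -chuth (after consonant 'th') → tuchezthethchuth.
Attach polarity negative -tsu → tuchezthethchuthtsu.
Attach tense remote past -tep → tuchezthethchuthtsutep.
Nasal assimilation: no change.
Vowel deletion: no change.

tuchezthethchuthtsutep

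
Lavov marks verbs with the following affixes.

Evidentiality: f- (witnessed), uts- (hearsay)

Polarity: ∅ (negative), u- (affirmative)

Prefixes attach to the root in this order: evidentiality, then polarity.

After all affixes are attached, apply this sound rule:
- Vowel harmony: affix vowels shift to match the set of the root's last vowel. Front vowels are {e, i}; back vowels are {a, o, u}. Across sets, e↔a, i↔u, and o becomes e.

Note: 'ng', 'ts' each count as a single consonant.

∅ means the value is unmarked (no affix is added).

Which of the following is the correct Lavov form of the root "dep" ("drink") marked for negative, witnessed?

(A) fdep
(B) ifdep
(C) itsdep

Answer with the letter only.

Attach evidentiality witnessed f- → fdep.
polarity = negative: zero marking, form stays fdep.
Vowel harmony: no change.
So the correct form is fdep, option (A).
(C) itsdep is wrong: it uses hearsay instead of witnessed for evidentiality.
(B) ifdep is wrong: it uses affirmative instead of negative for polarity.

A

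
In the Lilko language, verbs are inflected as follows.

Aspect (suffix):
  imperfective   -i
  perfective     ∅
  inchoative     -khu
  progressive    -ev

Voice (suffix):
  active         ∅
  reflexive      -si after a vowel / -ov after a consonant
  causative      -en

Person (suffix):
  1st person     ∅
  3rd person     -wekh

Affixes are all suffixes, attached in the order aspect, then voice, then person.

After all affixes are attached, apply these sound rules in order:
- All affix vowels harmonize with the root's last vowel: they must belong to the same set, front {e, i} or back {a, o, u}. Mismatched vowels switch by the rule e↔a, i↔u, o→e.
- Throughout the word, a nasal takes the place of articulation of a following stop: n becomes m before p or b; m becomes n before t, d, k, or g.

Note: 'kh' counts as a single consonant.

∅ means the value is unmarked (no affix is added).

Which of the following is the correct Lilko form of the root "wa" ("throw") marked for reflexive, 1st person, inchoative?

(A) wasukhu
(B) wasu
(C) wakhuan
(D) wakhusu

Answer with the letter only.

Attach aspect inchoative -khu → wakhu.
Attach voice reflexive -si (after vowel 'u') → wakhusi.
person = 1st person: zero marking, form stays wakhusi.
Apply vowel harmony: wakhusi → wakhusu.
Nasal assimilation: no change.
So the correct form is wakhusu, option (D).
(C) wakhuan is wrong: it uses causative instead of reflexive for voice.
(A) wasukhu is wrong: it has the affixes in the wrong order.
(B) wasu is wrong: it uses perfective instead of inchoative for aspect.

D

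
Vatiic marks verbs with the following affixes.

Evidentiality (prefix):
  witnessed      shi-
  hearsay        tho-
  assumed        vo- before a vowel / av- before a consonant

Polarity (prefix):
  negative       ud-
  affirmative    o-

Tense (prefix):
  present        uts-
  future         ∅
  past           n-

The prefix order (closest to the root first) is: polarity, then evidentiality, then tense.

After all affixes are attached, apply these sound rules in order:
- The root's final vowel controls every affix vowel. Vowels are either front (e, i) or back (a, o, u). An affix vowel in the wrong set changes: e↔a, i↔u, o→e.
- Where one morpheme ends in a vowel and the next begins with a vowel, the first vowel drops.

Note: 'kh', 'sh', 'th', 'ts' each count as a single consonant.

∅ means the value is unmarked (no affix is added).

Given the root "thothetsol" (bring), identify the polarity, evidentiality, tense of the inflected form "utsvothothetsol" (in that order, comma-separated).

Segment: uts-vo-o-thothetsol.
polarity: o- → affirmative.
evidentiality: vo/av- → assumed.
tense: uts- → present.

affirmative, assumed, present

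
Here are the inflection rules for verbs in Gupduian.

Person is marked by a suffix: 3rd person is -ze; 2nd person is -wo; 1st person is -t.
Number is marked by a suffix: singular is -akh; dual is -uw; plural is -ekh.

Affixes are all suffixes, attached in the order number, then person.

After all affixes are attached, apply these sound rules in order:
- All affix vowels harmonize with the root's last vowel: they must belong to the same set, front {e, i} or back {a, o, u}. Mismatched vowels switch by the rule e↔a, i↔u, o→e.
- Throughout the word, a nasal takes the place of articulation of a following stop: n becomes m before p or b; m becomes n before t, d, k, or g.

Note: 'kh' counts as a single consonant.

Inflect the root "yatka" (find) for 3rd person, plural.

Attach number plural -ekh → yatkaekh.
Attach person 3rd person -ze → yatkaekhze.
Apply vowel harmony: yatkaekhze → yatkaakhza.
Nasal assimilation: no change.

yatkaakhza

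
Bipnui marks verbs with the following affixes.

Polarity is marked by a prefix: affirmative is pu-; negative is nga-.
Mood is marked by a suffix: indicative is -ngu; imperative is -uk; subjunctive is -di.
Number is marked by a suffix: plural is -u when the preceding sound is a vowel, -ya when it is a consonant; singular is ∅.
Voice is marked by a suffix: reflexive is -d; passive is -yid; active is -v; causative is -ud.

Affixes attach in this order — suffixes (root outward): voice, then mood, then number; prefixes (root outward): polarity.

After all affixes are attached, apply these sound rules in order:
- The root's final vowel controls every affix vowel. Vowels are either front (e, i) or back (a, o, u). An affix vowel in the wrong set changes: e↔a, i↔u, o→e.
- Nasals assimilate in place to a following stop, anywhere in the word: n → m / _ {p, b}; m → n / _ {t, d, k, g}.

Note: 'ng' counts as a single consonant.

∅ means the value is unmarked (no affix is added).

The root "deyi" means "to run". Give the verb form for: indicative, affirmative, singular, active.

pideyivngi

Attach polarity affirmative pu- → pudeyi.
Attach voice active -v → pudeyiv.
Attach mood indicative -ngu → pudeyivngu.
number = singular: zero marking, form stays pudeyivngu.
Apply vowel harmony: pudeyivngu → pideyivngi.
Nasal assimilation: no change.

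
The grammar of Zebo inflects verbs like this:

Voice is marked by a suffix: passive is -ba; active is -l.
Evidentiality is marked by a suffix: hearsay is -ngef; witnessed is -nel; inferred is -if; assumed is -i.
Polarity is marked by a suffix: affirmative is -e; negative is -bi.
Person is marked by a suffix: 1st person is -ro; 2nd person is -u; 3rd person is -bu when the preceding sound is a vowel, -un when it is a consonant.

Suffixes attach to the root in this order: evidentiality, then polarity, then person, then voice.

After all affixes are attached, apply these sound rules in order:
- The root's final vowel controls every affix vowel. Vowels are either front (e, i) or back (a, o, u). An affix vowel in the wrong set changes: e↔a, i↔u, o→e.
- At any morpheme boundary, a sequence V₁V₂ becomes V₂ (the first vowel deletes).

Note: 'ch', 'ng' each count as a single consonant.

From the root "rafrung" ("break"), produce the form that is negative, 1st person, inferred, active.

Attach evidentiality inferred -if → rafrungif.
Attach polarity negative -bi → rafrungifbi.
Attach person 1st person -ro → rafrungifbiro.
Attach voice active -l → rafrungifbirol.
Apply vowel harmony: rafrungifbirol → rafrungufburol.
Vowel deletion: no change.

rafrungufburol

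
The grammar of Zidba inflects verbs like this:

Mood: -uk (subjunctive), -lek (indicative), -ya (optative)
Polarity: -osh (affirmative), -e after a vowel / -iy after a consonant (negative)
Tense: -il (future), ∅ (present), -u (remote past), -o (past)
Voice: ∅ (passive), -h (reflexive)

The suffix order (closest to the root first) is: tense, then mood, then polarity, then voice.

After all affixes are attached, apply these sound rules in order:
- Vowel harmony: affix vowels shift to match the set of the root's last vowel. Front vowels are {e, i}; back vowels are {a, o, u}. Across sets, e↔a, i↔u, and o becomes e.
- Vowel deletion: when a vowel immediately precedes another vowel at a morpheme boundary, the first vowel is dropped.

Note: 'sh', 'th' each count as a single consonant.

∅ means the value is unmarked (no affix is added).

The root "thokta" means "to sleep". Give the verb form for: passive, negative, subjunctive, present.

thoktukuy

tense = present: zero marking, form stays thokta.
Attach mood subjunctive -uk → thoktauk.
Attach polarity negative -iy (after consonant 'k') → thoktaukiy.
voice = passive: zero marking, form stays thoktaukiy.
Apply vowel harmony: thoktaukiy → thoktaukuy.
Apply vowel deletion: thoktaukuy → thoktukuy.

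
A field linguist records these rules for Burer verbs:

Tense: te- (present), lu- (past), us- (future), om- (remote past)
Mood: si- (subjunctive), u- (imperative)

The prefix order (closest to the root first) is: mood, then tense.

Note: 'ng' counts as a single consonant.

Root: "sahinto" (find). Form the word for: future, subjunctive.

ussisahinto

Attach mood subjunctive si- → sisahinto.
Attach tense future us- → ussisahinto.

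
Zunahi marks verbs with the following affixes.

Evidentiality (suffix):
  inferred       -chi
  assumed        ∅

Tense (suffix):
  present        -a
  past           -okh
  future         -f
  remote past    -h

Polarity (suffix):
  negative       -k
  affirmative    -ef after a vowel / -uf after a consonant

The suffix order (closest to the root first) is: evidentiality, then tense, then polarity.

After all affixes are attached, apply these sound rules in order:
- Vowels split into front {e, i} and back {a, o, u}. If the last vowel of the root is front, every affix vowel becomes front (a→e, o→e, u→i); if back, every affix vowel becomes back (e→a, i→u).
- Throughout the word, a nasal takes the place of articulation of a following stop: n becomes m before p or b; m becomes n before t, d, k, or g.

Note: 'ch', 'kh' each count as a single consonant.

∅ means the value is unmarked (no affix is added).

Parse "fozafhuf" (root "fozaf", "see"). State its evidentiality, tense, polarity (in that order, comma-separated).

Segment: fozaf-h-uf.
evidentiality: ∅ → assumed.
tense: -h → remote past.
polarity: -ef/uf → affirmative.

assumed, remote past, affirmative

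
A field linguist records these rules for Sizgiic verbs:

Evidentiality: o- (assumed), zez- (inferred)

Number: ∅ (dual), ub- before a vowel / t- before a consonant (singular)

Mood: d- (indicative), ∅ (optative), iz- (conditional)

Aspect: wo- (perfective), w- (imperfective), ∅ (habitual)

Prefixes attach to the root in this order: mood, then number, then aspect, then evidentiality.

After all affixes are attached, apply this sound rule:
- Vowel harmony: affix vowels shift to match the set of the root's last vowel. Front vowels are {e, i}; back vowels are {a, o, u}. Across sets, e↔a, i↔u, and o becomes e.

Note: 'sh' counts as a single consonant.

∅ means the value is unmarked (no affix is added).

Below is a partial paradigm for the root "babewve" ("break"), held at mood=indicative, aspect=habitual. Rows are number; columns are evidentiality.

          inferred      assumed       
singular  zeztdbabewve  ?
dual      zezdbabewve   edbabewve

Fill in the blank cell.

Attach mood indicative d- → dbabewve.
Attach number singular t- (before consonant 'd') → tdbabewve.
aspect = habitual: zero marking, form stays tdbabewve.
Attach evidentiality assumed o- → otdbabewve.
Apply vowel harmony: otdbabewve → etdbabewve.

etdbabewve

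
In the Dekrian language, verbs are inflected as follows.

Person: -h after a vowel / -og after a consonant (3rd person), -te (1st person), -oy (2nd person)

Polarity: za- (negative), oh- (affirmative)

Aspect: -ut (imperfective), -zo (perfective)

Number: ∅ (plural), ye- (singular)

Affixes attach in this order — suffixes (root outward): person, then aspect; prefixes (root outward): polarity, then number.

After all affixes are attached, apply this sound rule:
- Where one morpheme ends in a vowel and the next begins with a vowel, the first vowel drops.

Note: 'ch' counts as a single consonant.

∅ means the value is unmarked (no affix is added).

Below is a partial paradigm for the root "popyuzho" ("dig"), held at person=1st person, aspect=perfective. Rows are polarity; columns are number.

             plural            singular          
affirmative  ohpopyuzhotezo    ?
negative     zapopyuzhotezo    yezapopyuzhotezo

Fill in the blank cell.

yohpopyuzhotezo

Attach polarity affirmative oh- → ohpopyuzho.
Attach person 1st person -te → ohpopyuzhote.
Attach aspect perfective -zo → ohpopyuzhotezo.
Attach number singular ye- → yeohpopyuzhotezo.
Apply vowel deletion: yeohpopyuzhotezo → yohpopyuzhotezo.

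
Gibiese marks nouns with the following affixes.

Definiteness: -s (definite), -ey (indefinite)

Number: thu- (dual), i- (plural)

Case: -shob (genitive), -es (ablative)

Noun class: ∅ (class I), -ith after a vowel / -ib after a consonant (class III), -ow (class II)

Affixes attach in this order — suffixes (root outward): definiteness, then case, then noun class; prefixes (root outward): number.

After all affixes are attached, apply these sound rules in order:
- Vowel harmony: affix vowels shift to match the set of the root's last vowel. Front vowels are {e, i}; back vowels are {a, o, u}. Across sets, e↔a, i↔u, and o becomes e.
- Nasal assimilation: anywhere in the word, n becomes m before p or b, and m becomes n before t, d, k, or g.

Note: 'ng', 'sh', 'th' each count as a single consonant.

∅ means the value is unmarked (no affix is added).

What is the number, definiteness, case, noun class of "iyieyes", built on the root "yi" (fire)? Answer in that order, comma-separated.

plural, indefinite, ablative, class I

Segment: i-yi-ey-es.
number: i- → plural.
definiteness: -ey → indefinite.
case: -es → ablative.
noun class: ∅ → class I.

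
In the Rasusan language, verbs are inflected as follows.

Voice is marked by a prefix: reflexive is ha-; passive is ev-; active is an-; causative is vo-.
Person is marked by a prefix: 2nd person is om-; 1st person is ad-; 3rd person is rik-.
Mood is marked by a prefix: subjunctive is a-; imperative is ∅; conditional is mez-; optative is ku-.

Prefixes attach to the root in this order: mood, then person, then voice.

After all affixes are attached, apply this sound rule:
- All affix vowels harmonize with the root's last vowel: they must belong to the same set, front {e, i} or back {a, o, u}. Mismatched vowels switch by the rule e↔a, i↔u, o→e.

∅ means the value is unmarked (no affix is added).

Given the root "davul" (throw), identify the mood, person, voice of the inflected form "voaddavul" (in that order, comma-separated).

Segment: vo-ad-davul.
mood: ∅ → imperative.
person: ad- → 1st person.
voice: vo- → causative.

imperative, 1st person, causative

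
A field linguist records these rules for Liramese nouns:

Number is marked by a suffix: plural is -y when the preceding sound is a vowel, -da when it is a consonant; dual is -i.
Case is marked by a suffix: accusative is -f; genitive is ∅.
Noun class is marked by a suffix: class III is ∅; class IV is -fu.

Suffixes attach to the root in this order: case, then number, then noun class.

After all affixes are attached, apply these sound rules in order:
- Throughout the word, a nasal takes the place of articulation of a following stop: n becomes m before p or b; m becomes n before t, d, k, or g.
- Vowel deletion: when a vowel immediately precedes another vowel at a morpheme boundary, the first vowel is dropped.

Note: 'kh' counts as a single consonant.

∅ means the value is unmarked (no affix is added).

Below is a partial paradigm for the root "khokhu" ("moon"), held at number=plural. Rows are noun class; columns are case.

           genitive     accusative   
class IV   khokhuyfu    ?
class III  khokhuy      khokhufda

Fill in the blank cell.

Attach case accusative -f → khokhuf.
Attach number plural -da (after consonant 'f') → khokhufda.
Attach noun class class IV -fu → khokhufdafu.
Nasal assimilation: no change.
Vowel deletion: no change.

khokhufdafu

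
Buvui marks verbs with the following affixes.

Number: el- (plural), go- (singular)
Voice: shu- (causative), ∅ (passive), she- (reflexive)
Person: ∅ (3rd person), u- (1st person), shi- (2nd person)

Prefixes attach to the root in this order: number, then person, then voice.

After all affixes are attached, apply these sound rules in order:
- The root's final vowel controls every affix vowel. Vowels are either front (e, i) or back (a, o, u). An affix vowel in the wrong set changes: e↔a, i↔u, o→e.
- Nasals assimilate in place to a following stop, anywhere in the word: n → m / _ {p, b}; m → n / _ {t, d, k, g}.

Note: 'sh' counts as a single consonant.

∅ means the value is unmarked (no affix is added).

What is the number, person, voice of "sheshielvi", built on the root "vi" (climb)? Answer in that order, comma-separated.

Segment: she-shi-el-vi.
number: el- → plural.
person: shi- → 2nd person.
voice: she- → reflexive.

plural, 2nd person, reflexive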